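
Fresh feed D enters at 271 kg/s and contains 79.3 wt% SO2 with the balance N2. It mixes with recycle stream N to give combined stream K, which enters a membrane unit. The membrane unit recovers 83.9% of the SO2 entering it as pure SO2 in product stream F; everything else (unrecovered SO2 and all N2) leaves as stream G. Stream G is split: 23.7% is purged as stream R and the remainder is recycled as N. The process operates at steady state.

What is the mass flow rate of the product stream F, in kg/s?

SO2 in K: m_A = 271×0.793 + (1−0.237)·(1−0.839)·m_A, so m_A = 214.9/0.8772 = 245 kg/s.
Product F = 0.839×245 = 205.55 kg/s.

205.6 kg/s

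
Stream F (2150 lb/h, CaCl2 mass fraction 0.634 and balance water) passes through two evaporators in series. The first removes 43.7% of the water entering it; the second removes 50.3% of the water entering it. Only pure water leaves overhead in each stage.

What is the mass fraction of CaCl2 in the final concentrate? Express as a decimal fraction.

0.861

water in feed = 2150×0.366 = 786.9 lb/h.
After stage 1: water left = (1−0.437)×786.9 = 443.02; stream total = 1806.1 lb/h.
After stage 2: water left = (1−0.503)×443.02 = 220.18; final concentrate = 1583.3 lb/h.
CaCl2 fraction = 1363.1/1583.3 = 0.861.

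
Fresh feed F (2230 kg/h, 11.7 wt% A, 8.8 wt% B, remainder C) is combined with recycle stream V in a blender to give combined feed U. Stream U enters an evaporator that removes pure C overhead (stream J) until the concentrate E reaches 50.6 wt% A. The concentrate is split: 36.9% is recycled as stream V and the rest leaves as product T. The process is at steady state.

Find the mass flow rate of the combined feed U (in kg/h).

2532 kg/h

Overall A balance (none leaves overhead): A in fresh feed = A in product, i.e. 2230×0.117 = (1−0.369)·E·0.506.
E = 260.91/(0.506×0.631) = 817.17 kg/h.
Recycle V = 0.369×817.17 = 301.53 kg/h.
Combined feed U = 2230 + 301.53 = 2531.5 kg/h.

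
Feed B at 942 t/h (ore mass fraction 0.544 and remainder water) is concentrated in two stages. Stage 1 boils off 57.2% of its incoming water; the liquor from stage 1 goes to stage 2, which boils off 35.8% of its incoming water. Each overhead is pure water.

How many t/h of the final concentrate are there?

630.5 t/h

water in feed = 942×0.456 = 429.55 t/h.
After stage 1: water left = (1−0.572)×429.55 = 183.85; stream total = 696.3 t/h.
After stage 2: water left = (1−0.358)×183.85 = 118.03; final concentrate = 630.48 t/h.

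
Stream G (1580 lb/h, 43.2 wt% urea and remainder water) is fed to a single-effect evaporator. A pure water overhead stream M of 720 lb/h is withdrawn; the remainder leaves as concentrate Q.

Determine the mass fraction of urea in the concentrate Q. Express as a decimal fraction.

urea is not removed: 1580×0.432 = 682.56 lb/h of urea enters Q.
Concentrate = 1580 − 720 = 860 lb/h.
Mass fraction = 682.56/860 = 0.794.

0.794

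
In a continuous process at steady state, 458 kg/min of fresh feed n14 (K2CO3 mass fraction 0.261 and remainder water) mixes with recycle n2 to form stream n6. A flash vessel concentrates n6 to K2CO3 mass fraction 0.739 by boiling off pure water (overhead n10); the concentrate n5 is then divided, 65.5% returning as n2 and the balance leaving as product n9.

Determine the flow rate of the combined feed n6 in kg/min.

Overall K2CO3 balance (none leaves overhead): K2CO3 in fresh feed = K2CO3 in product, i.e. 458×0.261 = (1−0.655)·n5·0.739.
n5 = 119.54/(0.739×0.345) = 468.86 kg/min.
Recycle n2 = 0.655×468.86 = 307.1 kg/min.
Combined feed n6 = 458 + 307.1 = 765.1 kg/min.

765.1 kg/min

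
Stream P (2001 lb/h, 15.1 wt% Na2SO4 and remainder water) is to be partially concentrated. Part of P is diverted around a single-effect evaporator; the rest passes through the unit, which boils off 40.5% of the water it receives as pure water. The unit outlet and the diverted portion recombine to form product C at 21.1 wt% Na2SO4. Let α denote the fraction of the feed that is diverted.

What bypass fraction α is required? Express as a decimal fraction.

0.173

All 2001×0.151 = 302.15 lb/h of Na2SO4 reaches C, so C = 302.15/0.211 = 1432 lb/h and vapour = 569 lb/h.
The evaporator receives (1−α)·2001 of feed at 0.849 water and removes 0.405 of that water:
0.405×0.849×(1−α)×2001 = 569
(1−α) = 569/688.03 = 0.8270;  α = 0.1730.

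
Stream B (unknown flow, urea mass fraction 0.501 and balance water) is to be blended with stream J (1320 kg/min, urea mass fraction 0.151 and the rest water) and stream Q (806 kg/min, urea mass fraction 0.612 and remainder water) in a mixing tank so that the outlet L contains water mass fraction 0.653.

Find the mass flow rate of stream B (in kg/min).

Let B be the unknown flow. Total out = 2126 + B.
water balance: 1433.4 + 0.499·B = 0.653·(2126 + B)
(0.499 − 0.653)·B = 0.653×2126 − 1433.4 = -45.13
B = -45.13 / -0.154 = 293.05 kg/min

293.1 kg/min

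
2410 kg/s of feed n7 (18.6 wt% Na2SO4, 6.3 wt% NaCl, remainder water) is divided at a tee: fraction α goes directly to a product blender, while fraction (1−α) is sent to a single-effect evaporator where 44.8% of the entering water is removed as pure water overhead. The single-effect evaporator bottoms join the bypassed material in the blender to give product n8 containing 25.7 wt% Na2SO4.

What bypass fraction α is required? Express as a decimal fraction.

0.179

All 2410×0.186 = 448.26 kg/s of Na2SO4 reaches n8, so n8 = 448.26/0.257 = 1744.2 kg/s and vapour = 665.8 kg/s.
The evaporator receives (1−α)·2410 of feed at 0.751 water and removes 0.448 of that water:
0.448×0.751×(1−α)×2410 = 665.8
(1−α) = 665.8/810.84 = 0.8211;  α = 0.1789.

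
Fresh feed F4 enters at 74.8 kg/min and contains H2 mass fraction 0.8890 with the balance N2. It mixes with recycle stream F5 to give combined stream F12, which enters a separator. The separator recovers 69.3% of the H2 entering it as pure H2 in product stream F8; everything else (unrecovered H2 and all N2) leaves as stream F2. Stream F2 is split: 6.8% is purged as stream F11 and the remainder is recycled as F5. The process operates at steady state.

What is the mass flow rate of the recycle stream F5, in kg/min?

N2 enters only via F4 and leaves only via the purge: 74.8×0.111 = 0.068×(N2 in F2), and the separator passes all N2, so N2 in F12 = N2 in F2 = 122.1 kg/min.
H2 in F12: m_A = 74.8×0.889 + (1−0.068)·(1−0.693)·m_A, so m_A = 66.497/0.7139 = 93.15 kg/min.
F2 = (1−0.693)×93.15 + 122.1 = 150.7 kg/min.
Recycle F5 = (1−0.068)×150.7 = 140.45 kg/min.

140.4 kg/min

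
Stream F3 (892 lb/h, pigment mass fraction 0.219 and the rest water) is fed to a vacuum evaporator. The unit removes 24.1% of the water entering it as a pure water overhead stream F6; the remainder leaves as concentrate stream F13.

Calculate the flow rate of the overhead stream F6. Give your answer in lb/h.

water entering = 892×0.781 = 696.65 lb/h; overhead removed = 0.241×696.65 = 167.89 lb/h.

167.9 lb/h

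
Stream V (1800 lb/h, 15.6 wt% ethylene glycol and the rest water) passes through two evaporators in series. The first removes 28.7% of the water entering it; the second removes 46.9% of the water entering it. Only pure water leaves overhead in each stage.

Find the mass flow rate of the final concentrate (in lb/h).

856 lb/h

water in feed = 1800×0.844 = 1519.2 lb/h.
After stage 1: water left = (1−0.287)×1519.2 = 1083.2; stream total = 1364 lb/h.
After stage 2: water left = (1−0.469)×1083.2 = 575.17; final concentrate = 855.97 lb/h.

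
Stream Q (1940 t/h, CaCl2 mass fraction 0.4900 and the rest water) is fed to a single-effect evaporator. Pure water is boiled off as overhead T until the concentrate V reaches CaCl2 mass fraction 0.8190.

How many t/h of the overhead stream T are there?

CaCl2 is conserved: 1940×0.490 = 950.6 t/h all reports to the concentrate.
Concentrate = 950.6/(target fraction) = 1160.7 t/h.
Overhead = 1940 − 1160.7 = 779.32 t/h.

779.3 t/h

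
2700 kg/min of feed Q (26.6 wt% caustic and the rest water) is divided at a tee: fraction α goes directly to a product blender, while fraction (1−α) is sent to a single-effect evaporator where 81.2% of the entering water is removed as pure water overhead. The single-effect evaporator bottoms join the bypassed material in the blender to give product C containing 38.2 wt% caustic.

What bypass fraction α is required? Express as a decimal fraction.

0.491

All 2700×0.266 = 718.2 kg/min of caustic reaches C, so C = 718.2/0.382 = 1880.1 kg/min and vapour = 819.9 kg/min.
The evaporator receives (1−α)·2700 of feed at 0.734 water and removes 0.812 of that water:
0.812×0.734×(1−α)×2700 = 819.9
(1−α) = 819.9/1609.2 = 0.5095;  α = 0.4905.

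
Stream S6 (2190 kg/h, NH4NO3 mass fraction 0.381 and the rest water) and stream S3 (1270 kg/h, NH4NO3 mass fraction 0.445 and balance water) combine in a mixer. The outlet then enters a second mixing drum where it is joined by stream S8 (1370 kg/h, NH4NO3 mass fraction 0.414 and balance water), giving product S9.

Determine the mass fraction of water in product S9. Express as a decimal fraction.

0.593

Overall, product flow = 4830 kg/h.
water in = 2190×0.619 + 1270×0.555 + 1370×0.586 = 2863.3 kg/h.
water fraction in S9 = 0.593.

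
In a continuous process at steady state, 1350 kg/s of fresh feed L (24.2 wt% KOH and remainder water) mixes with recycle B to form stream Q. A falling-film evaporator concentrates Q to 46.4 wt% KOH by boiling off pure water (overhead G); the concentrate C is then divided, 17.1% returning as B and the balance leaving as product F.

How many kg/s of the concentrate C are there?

Overall KOH balance (none leaves overhead): KOH in fresh feed = KOH in product, i.e. 1350×0.242 = (1−0.171)·C·0.464.
C = 326.7/(0.464×0.829) = 849.33 kg/s.

849.3 kg/s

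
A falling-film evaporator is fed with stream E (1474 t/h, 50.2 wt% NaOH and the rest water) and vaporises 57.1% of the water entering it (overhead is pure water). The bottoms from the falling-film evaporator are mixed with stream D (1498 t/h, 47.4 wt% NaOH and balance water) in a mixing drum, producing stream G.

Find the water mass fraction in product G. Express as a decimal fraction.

0.432

Vapour removed = 0.571×0.498×1474 = 419.14 t/h; concentrate = 1054.9 t/h.
water reaching the mixer = 314.91 (from concentrate) + 1498×0.526 = 1102.9 t/h.
Product flow = 1054.9 + 1498 = 2552.9 t/h; water fraction = 0.432.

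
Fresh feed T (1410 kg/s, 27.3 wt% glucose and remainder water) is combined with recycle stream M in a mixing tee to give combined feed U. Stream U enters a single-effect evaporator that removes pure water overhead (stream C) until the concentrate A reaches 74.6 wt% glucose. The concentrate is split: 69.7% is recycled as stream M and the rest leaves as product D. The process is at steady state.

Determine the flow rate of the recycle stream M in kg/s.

1187 kg/s

Overall glucose balance (none leaves overhead): glucose in fresh feed = glucose in product, i.e. 1410×0.273 = (1−0.697)·A·0.746.
A = 384.93/(0.746×0.303) = 1702.9 kg/s.
Recycle M = 0.697×1702.9 = 1187 kg/s.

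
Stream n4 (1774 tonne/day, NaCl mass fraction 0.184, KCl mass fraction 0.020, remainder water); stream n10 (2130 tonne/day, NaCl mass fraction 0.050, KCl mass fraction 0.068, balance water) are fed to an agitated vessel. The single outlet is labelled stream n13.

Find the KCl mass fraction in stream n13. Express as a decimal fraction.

0.046

Total flow out = 1774 + 2130 = 3904 tonne/day.
KCl in = 1774×0.020 + 2130×0.068 = 180.32 tonne/day.
KCl mass fraction in n13 = 180.32/3904 = 0.046.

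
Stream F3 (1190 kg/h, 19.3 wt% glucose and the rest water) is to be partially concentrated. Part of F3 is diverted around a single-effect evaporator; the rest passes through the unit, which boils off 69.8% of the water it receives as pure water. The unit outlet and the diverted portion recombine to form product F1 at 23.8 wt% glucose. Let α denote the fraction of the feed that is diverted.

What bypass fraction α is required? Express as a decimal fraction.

0.664

All 1190×0.193 = 229.67 kg/h of glucose reaches F1, so F1 = 229.67/0.238 = 965 kg/h and vapour = 225 kg/h.
The evaporator receives (1−α)·1190 of feed at 0.807 water and removes 0.698 of that water:
0.698×0.807×(1−α)×1190 = 225
(1−α) = 225/670.31 = 0.3357;  α = 0.6643.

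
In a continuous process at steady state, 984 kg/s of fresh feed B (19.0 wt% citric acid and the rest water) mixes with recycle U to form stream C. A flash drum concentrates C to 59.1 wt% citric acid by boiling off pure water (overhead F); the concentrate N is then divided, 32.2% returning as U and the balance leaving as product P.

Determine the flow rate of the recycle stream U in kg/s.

Overall citric acid balance (none leaves overhead): citric acid in fresh feed = citric acid in product, i.e. 984×0.190 = (1−0.322)·N·0.591.
N = 186.96/(0.591×0.678) = 466.59 kg/s.
Recycle U = 0.322×466.59 = 150.24 kg/s.

150.2 kg/s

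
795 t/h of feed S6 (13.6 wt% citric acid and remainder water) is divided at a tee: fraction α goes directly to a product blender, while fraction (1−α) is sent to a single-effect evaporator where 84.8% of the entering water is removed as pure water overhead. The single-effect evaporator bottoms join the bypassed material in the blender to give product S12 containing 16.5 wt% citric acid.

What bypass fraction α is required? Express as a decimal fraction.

0.760

All 795×0.136 = 108.12 t/h of citric acid reaches S12, so S12 = 108.12/0.165 = 655.27 t/h and vapour = 139.73 t/h.
The evaporator receives (1−α)·795 of feed at 0.864 water and removes 0.848 of that water:
0.848×0.864×(1−α)×795 = 139.73
(1−α) = 139.73/582.47 = 0.2399;  α = 0.7601.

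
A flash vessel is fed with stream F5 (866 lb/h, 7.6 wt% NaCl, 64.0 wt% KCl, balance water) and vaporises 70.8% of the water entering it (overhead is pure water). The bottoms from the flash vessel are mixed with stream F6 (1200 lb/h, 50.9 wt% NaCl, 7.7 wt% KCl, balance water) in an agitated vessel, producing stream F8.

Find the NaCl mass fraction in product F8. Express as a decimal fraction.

Vapour removed = 0.708×0.284×866 = 174.13 lb/h; concentrate = 691.87 lb/h.
NaCl reaching the mixer = 65.816 (from concentrate) + 1200×0.509 = 676.62 lb/h.
Product flow = 691.87 + 1200 = 1891.9 lb/h; NaCl fraction = 0.358.

0.358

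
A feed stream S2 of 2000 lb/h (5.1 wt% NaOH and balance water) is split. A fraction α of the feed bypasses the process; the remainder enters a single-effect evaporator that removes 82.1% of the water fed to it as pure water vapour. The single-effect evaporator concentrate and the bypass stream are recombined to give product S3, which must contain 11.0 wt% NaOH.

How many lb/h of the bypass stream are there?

All 2000×0.051 = 102 lb/h of NaOH reaches S3, so S3 = 102/0.110 = 927.27 lb/h and vapour = 1072.7 lb/h.
The evaporator receives (1−α)·2000 of feed at 0.949 water and removes 0.821 of that water:
0.821×0.949×(1−α)×2000 = 1072.7
(1−α) = 1072.7/1558.3 = 0.6884;  α = 0.3116.
Bypass flow = 0.3116×2000 = 623.17 lb/h.

623.2 lb/h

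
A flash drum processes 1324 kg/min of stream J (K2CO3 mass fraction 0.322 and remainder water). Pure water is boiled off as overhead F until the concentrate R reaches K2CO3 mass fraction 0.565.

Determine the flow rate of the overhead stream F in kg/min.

569.4 kg/min

K2CO3 is conserved: 1324×0.322 = 426.33 kg/min all reports to the concentrate.
Concentrate = 426.33/(target fraction) = 754.56 kg/min.
Overhead = 1324 − 754.56 = 569.44 kg/min.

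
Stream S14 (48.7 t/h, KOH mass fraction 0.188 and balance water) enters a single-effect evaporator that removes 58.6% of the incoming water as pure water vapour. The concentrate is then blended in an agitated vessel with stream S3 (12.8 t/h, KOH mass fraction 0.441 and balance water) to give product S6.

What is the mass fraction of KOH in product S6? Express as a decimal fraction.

0.386

Vapour removed = 0.586×0.812×48.7 = 23.173 t/h; concentrate = 25.527 t/h.
KOH reaching the mixer = 9.1556 (from concentrate) + 12.8×0.441 = 14.8 t/h.
Product flow = 25.527 + 12.8 = 38.327 t/h; KOH fraction = 0.386.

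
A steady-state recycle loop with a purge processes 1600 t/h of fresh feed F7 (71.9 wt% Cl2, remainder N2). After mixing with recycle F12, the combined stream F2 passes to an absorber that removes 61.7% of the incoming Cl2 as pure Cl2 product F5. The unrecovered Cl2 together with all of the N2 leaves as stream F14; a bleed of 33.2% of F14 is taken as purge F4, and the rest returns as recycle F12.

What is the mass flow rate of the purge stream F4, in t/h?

N2 enters only via F7 and leaves only via the purge: 1600×0.281 = 0.332×(N2 in F14), and the absorber passes all N2, so N2 in F2 = N2 in F14 = 1354.2 t/h.
Cl2 in F2: m_A = 1600×0.719 + (1−0.332)·(1−0.617)·m_A, so m_A = 1150.4/0.7442 = 1545.9 t/h.
F14 = (1−0.617)×1545.9 + 1354.2 = 1946.3 t/h.
Purge F4 = 0.332×1946.3 = 646.17 t/h.

646.2 t/h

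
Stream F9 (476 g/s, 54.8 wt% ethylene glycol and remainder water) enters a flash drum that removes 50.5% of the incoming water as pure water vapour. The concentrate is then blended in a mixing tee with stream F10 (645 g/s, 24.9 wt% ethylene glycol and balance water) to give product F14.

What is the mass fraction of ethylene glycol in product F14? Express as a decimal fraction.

Vapour removed = 0.505×0.452×476 = 108.65 g/s; concentrate = 367.35 g/s.
ethylene glycol reaching the mixer = 260.85 (from concentrate) + 645×0.249 = 421.45 g/s.
Product flow = 367.35 + 645 = 1012.3 g/s; ethylene glycol fraction = 0.416.

0.416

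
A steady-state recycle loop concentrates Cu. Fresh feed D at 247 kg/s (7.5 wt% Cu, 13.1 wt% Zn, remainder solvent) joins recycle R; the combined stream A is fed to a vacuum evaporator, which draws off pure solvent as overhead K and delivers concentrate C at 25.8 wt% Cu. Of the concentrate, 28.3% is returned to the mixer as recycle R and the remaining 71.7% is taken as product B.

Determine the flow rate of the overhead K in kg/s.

Overall Cu balance (none leaves overhead): Cu in fresh feed = Cu in product, i.e. 247×0.075 = (1−0.283)·C·0.258.
C = 18.525/(0.258×0.717) = 100.14 kg/s.
Recycle R = 0.283×100.14 = 28.34 kg/s.
Combined feed A = 247 + 28.34 = 275.34 kg/s.
Overhead K = A − C = 275.34 − 100.14 = 175.2 kg/s.

175.2 kg/s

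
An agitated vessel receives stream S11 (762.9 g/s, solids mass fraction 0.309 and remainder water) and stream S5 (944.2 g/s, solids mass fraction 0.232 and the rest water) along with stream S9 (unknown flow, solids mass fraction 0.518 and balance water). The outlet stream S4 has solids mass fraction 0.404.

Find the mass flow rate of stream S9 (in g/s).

2060 g/s

Let S9 be the unknown flow. Total out = 1707.1 + S9.
solids balance: 454.79 + 0.518·S9 = 0.404·(1707.1 + S9)
(0.518 − 0.404)·S9 = 0.404×1707.1 − 454.79 = 234.88
S9 = 234.88 / 0.114 = 2060.3 g/s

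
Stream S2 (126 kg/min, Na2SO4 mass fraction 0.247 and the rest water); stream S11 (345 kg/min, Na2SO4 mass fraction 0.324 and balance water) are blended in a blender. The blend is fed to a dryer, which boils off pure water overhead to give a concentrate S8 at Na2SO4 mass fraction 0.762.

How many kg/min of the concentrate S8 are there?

187.5 kg/min

Na2SO4 entering = 126×0.247 + 345×0.324 = 142.9 kg/min.
All Na2SO4 reports to S8, so S8 = 142.9/0.762 = 187.54 kg/min.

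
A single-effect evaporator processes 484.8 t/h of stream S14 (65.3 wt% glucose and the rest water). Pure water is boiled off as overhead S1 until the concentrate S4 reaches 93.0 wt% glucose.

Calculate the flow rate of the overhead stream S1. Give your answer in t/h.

glucose is conserved: 484.8×0.653 = 316.57 t/h all reports to the concentrate.
Concentrate = 316.57/(target fraction) = 340.4 t/h.
Overhead = 484.8 − 340.4 = 144.4 t/h.

144.4 t/h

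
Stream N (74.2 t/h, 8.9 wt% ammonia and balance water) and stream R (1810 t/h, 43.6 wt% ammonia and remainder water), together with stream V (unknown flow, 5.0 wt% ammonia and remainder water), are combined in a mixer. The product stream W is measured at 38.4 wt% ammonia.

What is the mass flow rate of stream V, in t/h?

Let V be the unknown flow. Total out = 1884.2 + V.
ammonia balance: 795.76 + 0.050·V = 0.384·(1884.2 + V)
(0.050 − 0.384)·V = 0.384×1884.2 − 795.76 = -72.231
V = -72.231 / -0.334 = 216.26 t/h

216.3 t/h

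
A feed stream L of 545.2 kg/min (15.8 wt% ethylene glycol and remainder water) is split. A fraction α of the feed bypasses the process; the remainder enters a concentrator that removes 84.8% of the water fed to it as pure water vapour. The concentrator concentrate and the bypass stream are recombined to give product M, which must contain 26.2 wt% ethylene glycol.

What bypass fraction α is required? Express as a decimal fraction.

0.444

All 545.2×0.158 = 86.142 kg/min of ethylene glycol reaches M, so M = 86.142/0.262 = 328.78 kg/min and vapour = 216.42 kg/min.
The evaporator receives (1−α)·545.2 of feed at 0.842 water and removes 0.848 of that water:
0.848×0.842×(1−α)×545.2 = 216.42
(1−α) = 216.42/389.28 = 0.5559;  α = 0.4441.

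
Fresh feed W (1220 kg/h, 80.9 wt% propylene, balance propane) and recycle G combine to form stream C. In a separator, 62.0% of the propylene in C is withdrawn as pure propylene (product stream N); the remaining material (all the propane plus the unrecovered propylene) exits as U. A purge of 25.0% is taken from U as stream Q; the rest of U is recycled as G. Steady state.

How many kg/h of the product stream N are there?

propylene in C: m_A = 1220×0.809 + (1−0.250)·(1−0.620)·m_A, so m_A = 986.98/0.7150 = 1380.4 kg/h.
Product N = 0.620×1380.4 = 855.84 kg/h.

855.8 kg/h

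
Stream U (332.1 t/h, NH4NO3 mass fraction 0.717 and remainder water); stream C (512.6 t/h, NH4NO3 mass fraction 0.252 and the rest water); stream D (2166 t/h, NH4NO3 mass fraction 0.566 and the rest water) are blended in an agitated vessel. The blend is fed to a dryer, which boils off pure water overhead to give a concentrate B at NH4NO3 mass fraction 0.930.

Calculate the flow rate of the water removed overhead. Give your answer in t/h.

1298 t/h

NH4NO3 entering = 332.1×0.717 + 512.6×0.252 + 2166×0.566 = 1593.2 t/h.
All NH4NO3 reports to B, so B = 1593.2/0.930 = 1713.2 t/h.
Total feed = 3010.7 t/h; overhead = 3010.7 − 1713.2 = 1297.5 t/h.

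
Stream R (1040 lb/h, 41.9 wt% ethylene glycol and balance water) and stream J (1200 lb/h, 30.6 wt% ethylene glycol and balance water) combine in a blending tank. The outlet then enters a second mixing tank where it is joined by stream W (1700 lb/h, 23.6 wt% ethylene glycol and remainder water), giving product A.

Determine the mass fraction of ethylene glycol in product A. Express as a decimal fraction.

0.3056

Overall, product flow = 3940 lb/h.
ethylene glycol in = 1040×0.419 + 1200×0.306 + 1700×0.236 = 1204.2 lb/h.
ethylene glycol fraction in A = 0.3056.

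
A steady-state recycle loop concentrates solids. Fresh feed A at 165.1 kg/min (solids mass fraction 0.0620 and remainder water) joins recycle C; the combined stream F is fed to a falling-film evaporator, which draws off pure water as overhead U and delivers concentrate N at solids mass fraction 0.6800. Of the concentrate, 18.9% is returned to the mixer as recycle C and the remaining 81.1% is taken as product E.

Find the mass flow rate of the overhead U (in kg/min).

150 kg/min

Overall solids balance (none leaves overhead): solids in fresh feed = solids in product, i.e. 165.1×0.062 = (1−0.189)·N·0.680.
N = 10.236/(0.680×0.811) = 18.561 kg/min.
Recycle C = 0.189×18.561 = 3.5081 kg/min.
Combined feed F = 165.1 + 3.5081 = 168.61 kg/min.
Overhead U = F − N = 168.61 − 18.561 = 150.05 kg/min.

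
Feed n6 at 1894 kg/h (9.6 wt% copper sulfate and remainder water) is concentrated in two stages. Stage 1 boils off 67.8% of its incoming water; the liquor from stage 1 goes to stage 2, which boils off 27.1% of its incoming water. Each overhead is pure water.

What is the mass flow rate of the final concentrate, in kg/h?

water in feed = 1894×0.904 = 1712.2 kg/h.
After stage 1: water left = (1−0.678)×1712.2 = 551.32; stream total = 733.14 kg/h.
After stage 2: water left = (1−0.271)×551.32 = 401.91; final concentrate = 583.74 kg/h.

583.7 kg/h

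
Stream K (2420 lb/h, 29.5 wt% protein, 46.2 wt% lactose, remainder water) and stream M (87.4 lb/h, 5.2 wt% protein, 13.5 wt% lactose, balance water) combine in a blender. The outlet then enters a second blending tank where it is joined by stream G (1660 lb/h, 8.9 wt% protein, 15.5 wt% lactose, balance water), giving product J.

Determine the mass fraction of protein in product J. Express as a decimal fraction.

0.2078

Overall, product flow = 4167.4 lb/h.
protein in = 2420×0.295 + 87.4×0.052 + 1660×0.089 = 866.18 lb/h.
protein fraction in J = 0.2078.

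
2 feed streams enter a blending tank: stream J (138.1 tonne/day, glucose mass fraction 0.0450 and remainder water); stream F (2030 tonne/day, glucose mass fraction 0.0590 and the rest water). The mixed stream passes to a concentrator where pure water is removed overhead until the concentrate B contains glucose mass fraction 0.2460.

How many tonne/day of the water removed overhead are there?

glucose entering = 138.1×0.045 + 2030×0.059 = 125.98 tonne/day.
All glucose reports to B, so B = 125.98/0.246 = 512.13 tonne/day.
Total feed = 2168.1 tonne/day; overhead = 2168.1 − 512.13 = 1656 tonne/day.

1656 tonne/day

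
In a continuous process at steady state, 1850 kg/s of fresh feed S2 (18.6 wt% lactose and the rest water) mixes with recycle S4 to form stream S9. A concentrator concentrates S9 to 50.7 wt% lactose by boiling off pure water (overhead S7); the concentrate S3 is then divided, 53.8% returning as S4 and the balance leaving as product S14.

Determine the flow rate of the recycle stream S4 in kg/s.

790.3 kg/s

Overall lactose balance (none leaves overhead): lactose in fresh feed = lactose in product, i.e. 1850×0.186 = (1−0.538)·S3·0.507.
S3 = 344.1/(0.507×0.462) = 1469 kg/s.
Recycle S4 = 0.538×1469 = 790.35 kg/s.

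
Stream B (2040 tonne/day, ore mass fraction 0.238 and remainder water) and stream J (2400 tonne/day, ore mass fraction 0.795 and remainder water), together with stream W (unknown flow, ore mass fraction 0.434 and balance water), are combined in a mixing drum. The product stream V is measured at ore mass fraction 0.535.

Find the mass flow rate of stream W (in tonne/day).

Let W be the unknown flow. Total out = 4440 + W.
ore balance: 2393.5 + 0.434·W = 0.535·(4440 + W)
(0.434 − 0.535)·W = 0.535×4440 − 2393.5 = -18.12
W = -18.12 / -0.101 = 179.41 tonne/day

179.4 tonne/day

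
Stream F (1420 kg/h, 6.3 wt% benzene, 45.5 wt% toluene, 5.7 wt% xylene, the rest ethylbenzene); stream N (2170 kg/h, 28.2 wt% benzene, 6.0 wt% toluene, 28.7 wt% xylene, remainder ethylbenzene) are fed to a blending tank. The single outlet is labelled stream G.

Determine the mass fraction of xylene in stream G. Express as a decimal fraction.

0.196

Total flow out = 1420 + 2170 = 3590 kg/h.
xylene in = 1420×0.057 + 2170×0.287 = 703.73 kg/h.
xylene mass fraction in G = 703.73/3590 = 0.196.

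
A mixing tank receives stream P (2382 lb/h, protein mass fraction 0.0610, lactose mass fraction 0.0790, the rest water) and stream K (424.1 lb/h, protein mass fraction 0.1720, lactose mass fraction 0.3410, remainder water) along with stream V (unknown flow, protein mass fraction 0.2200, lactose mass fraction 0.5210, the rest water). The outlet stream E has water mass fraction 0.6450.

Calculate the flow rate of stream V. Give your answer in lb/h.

1153 lb/h

Let V be the unknown flow. Total out = 2806.1 + V.
water balance: 2255.1 + 0.259·V = 0.645·(2806.1 + V)
(0.259 − 0.645)·V = 0.645×2806.1 − 2255.1 = -445.12
V = -445.12 / -0.386 = 1153.2 lb/h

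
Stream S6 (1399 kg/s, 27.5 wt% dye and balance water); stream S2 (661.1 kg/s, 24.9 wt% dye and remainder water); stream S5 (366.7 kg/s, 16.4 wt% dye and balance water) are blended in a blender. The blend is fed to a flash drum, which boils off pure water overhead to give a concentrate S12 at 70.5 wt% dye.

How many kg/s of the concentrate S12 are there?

864.5 kg/s

dye entering = 1399×0.275 + 661.1×0.249 + 366.7×0.164 = 609.48 kg/s.
All dye reports to S12, so S12 = 609.48/0.705 = 864.51 kg/s.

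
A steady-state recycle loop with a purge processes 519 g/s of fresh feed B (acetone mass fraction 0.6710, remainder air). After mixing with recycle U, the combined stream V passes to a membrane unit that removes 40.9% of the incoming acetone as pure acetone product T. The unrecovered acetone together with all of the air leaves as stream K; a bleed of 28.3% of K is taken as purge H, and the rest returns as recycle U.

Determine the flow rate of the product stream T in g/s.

acetone in V: m_A = 519×0.671 + (1−0.283)·(1−0.409)·m_A, so m_A = 348.25/0.5763 = 604.33 g/s.
Product T = 0.409×604.33 = 247.17 g/s.

247.2 g/s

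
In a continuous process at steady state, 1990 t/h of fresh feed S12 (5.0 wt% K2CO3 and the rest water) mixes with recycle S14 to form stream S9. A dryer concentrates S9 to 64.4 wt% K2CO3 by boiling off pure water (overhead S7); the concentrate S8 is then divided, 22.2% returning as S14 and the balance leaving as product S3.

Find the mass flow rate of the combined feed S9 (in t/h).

2034 t/h

Overall K2CO3 balance (none leaves overhead): K2CO3 in fresh feed = K2CO3 in product, i.e. 1990×0.050 = (1−0.222)·S8·0.644.
S8 = 99.5/(0.644×0.778) = 198.59 t/h.
Recycle S14 = 0.222×198.59 = 44.087 t/h.
Combined feed S9 = 1990 + 44.087 = 2034.1 t/h.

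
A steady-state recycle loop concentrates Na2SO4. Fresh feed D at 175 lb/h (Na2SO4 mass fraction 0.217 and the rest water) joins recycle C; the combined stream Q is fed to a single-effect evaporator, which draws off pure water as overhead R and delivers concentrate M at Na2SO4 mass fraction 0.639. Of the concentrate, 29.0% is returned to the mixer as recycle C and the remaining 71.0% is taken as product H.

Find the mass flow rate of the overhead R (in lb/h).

115.6 lb/h

Overall Na2SO4 balance (none leaves overhead): Na2SO4 in fresh feed = Na2SO4 in product, i.e. 175×0.217 = (1−0.290)·M·0.639.
M = 37.975/(0.639×0.710) = 83.703 lb/h.
Recycle C = 0.290×83.703 = 24.274 lb/h.
Combined feed Q = 175 + 24.274 = 199.27 lb/h.
Overhead R = Q − M = 199.27 − 83.703 = 115.57 lb/h.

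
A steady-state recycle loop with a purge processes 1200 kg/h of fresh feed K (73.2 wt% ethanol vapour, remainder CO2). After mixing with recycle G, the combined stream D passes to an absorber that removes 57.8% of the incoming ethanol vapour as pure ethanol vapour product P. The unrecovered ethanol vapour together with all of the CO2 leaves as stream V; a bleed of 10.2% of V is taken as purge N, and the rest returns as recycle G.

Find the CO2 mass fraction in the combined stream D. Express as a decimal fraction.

0.6903

CO2 enters only via K and leaves only via the purge: 1200×0.268 = 0.102×(CO2 in V), and the absorber passes all CO2, so CO2 in D = CO2 in V = 3152.9 kg/h.
ethanol vapour in D: m_A = 1200×0.732 + (1−0.102)·(1−0.578)·m_A, so m_A = 878.4/0.6210 = 1414.4 kg/h.
D = 1414.4 + 3152.9 = 4567.3 kg/h.
CO2 fraction in D = 3152.9/4567.3 = 0.6903.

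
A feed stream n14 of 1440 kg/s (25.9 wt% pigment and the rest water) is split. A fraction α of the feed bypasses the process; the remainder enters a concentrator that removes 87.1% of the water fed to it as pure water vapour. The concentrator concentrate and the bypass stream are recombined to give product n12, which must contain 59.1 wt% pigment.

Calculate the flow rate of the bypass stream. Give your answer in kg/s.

186.6 kg/s

All 1440×0.259 = 372.96 kg/s of pigment reaches n12, so n12 = 372.96/0.591 = 631.07 kg/s and vapour = 808.93 kg/s.
The evaporator receives (1−α)·1440 of feed at 0.741 water and removes 0.871 of that water:
0.871×0.741×(1−α)×1440 = 808.93
(1−α) = 808.93/929.39 = 0.8704;  α = 0.1296.
Bypass flow = 0.1296×1440 = 186.64 kg/s.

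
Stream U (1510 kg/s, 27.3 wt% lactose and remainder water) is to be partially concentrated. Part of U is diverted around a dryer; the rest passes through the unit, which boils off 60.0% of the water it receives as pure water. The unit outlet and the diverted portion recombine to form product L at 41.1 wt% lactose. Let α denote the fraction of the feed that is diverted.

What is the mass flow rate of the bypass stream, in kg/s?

347.7 kg/s

All 1510×0.273 = 412.23 kg/s of lactose reaches L, so L = 412.23/0.411 = 1003 kg/s and vapour = 507.01 kg/s.
The evaporator receives (1−α)·1510 of feed at 0.727 water and removes 0.600 of that water:
0.600×0.727×(1−α)×1510 = 507.01
(1−α) = 507.01/658.66 = 0.7698;  α = 0.2302.
Bypass flow = 0.2302×1510 = 347.67 kg/s.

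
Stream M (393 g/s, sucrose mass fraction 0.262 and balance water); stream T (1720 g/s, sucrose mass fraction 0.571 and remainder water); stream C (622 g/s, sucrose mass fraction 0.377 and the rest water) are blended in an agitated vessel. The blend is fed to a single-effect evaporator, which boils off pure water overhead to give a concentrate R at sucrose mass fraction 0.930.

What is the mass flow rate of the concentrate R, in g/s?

1419 g/s

sucrose entering = 393×0.262 + 1720×0.571 + 622×0.377 = 1319.6 g/s.
All sucrose reports to R, so R = 1319.6/0.930 = 1418.9 g/s.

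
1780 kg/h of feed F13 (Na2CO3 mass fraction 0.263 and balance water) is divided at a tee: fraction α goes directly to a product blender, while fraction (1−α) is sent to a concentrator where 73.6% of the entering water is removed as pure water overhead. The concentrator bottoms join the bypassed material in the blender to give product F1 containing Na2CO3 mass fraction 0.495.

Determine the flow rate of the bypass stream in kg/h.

All 1780×0.263 = 468.14 kg/h of Na2CO3 reaches F1, so F1 = 468.14/0.495 = 945.74 kg/h and vapour = 834.26 kg/h.
The evaporator receives (1−α)·1780 of feed at 0.737 water and removes 0.736 of that water:
0.736×0.737×(1−α)×1780 = 834.26
(1−α) = 834.26/965.53 = 0.8640;  α = 0.1360.
Bypass flow = 0.1360×1780 = 242 kg/h.

242 kg/h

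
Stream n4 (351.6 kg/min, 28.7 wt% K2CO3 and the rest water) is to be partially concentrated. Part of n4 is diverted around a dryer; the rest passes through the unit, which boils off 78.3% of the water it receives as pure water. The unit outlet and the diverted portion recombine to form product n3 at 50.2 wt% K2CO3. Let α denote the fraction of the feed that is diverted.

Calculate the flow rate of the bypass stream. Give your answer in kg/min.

All 351.6×0.287 = 100.91 kg/min of K2CO3 reaches n3, so n3 = 100.91/0.502 = 201.01 kg/min and vapour = 150.59 kg/min.
The evaporator receives (1−α)·351.6 of feed at 0.713 water and removes 0.783 of that water:
0.783×0.713×(1−α)×351.6 = 150.59
(1−α) = 150.59/196.29 = 0.7672;  α = 0.2328.
Bypass flow = 0.2328×351.6 = 81.868 kg/min.

81.87 kg/min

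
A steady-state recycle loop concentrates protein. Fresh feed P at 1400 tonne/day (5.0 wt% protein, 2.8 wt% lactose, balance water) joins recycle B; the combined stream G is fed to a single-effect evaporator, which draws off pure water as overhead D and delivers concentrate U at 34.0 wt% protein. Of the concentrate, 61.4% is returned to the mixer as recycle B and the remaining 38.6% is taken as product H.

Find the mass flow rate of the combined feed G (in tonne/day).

1727 tonne/day

Overall protein balance (none leaves overhead): protein in fresh feed = protein in product, i.e. 1400×0.050 = (1−0.614)·U·0.340.
U = 70/(0.340×0.386) = 533.37 tonne/day.
Recycle B = 0.614×533.37 = 327.49 tonne/day.
Combined feed G = 1400 + 327.49 = 1727.5 tonne/day.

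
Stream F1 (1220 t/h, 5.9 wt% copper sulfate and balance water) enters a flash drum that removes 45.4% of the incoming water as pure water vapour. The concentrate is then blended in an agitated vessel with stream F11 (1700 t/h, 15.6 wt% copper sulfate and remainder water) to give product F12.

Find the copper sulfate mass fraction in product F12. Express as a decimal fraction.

0.141

Vapour removed = 0.454×0.941×1220 = 521.2 t/h; concentrate = 698.8 t/h.
copper sulfate reaching the mixer = 71.98 (from concentrate) + 1700×0.156 = 337.18 t/h.
Product flow = 698.8 + 1700 = 2398.8 t/h; copper sulfate fraction = 0.141.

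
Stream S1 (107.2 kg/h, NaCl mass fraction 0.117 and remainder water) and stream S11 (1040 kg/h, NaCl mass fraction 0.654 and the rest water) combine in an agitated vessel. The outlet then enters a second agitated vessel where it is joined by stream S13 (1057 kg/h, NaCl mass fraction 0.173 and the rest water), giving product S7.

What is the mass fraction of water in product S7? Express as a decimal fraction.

Overall, product flow = 2204.2 kg/h.
water in = 107.2×0.883 + 1040×0.346 + 1057×0.827 = 1328.6 kg/h.
water fraction in S7 = 0.603.

0.603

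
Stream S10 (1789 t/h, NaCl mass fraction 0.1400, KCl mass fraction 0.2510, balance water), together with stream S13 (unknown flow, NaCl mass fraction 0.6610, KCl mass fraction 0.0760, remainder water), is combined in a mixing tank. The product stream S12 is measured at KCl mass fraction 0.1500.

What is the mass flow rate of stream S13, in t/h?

Let S13 be the unknown flow. Total out = 1789 + S13.
KCl balance: 449.04 + 0.076·S13 = 0.150·(1789 + S13)
(0.076 − 0.150)·S13 = 0.150×1789 − 449.04 = -180.69
S13 = -180.69 / -0.074 = 2441.7 t/h

2442 t/h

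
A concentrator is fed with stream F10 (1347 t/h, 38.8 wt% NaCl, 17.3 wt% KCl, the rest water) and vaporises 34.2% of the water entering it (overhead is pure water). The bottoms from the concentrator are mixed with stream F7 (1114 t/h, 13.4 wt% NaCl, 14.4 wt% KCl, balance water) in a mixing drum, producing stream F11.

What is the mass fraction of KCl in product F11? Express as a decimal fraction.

0.174

Vapour removed = 0.342×0.439×1347 = 202.24 t/h; concentrate = 1144.8 t/h.
KCl reaching the mixer = 233.03 (from concentrate) + 1114×0.144 = 393.45 t/h.
Product flow = 1144.8 + 1114 = 2258.8 t/h; KCl fraction = 0.174.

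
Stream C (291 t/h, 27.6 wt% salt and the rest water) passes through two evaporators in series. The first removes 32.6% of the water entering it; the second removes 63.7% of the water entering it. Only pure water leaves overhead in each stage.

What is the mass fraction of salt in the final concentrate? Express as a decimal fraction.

0.6091

water in feed = 291×0.724 = 210.68 t/h.
After stage 1: water left = (1−0.326)×210.68 = 142; stream total = 222.32 t/h.
After stage 2: water left = (1−0.637)×142 = 51.546; final concentrate = 131.86 t/h.
salt fraction = 80.316/131.86 = 0.6091.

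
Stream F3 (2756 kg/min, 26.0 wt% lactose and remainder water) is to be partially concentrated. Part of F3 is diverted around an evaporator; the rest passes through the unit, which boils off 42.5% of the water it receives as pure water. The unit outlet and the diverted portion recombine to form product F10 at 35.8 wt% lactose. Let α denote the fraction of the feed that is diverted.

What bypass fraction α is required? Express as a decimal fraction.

All 2756×0.260 = 716.56 kg/min of lactose reaches F10, so F10 = 716.56/0.358 = 2001.6 kg/min and vapour = 754.44 kg/min.
The evaporator receives (1−α)·2756 of feed at 0.740 water and removes 0.425 of that water:
0.425×0.740×(1−α)×2756 = 754.44
(1−α) = 754.44/866.76 = 0.8704;  α = 0.1296.

0.130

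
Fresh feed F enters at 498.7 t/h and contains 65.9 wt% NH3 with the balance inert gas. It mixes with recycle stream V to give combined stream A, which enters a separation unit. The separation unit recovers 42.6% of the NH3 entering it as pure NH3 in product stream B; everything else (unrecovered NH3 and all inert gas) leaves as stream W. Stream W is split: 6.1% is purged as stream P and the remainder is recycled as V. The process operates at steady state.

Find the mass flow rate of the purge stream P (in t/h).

195 t/h

inert gas enters only via F and leaves only via the purge: 498.7×0.341 = 0.061×(inert gas in W), and the separation unit passes all inert gas, so inert gas in A = inert gas in W = 2787.8 t/h.
NH3 in A: m_A = 498.7×0.659 + (1−0.061)·(1−0.426)·m_A, so m_A = 328.64/0.4610 = 712.87 t/h.
W = (1−0.426)×712.87 + 2787.8 = 3197 t/h.
Purge P = 0.061×3197 = 195.02 t/h.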